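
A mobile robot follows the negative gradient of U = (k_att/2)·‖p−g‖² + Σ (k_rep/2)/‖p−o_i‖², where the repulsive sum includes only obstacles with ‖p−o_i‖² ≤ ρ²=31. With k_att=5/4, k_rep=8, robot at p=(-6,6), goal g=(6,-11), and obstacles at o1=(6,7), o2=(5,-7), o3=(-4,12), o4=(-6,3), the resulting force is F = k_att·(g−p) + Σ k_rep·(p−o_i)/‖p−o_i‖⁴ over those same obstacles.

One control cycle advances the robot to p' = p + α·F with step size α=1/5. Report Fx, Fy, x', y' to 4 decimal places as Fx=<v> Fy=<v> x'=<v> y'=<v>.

F_att = 5/4·(g−p) = 5/4·(12,-17) = (15.0000,-21.2500)
o1: d²=145 > ρ²=31 → inactive
o2: d²=290 > ρ²=31 → inactive
o3: d²=40 > ρ²=31 → inactive
o4: d²=9 ≤ ρ²=31; F_rep = 8·(0,3)/9² = (0.0000,0.2963)
F = F_att + ΣF_rep = (15.0000,-20.9537)
p' = p + 1/5·F = (-3.0000,1.8093)

Fx=15.0000 Fy=-20.9537 x'=-3.0000 y'=1.8093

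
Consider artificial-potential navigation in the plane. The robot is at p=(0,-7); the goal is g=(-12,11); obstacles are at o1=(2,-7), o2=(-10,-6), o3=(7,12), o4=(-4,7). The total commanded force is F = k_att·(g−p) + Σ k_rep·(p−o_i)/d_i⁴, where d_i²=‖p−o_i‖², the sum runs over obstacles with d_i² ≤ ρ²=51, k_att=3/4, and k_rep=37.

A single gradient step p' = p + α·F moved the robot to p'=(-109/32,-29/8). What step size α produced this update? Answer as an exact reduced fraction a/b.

F_att = 3/4·(g−p) = 3/4·(-12,18) = (-9.0000,13.5000)
o1: d²=4 ≤ ρ²=51; F_rep = 37·(-2,0)/4² = (-4.6250,0.0000)
o2: d²=101 > ρ²=51 → inactive
o3: d²=410 > ρ²=51 → inactive
o4: d²=212 > ρ²=51 → inactive
F = F_att + ΣF_rep = (-13.6250,13.5000)
Δp = p'−p = (-3.4062,3.3750); α = Δx/Fx = (-109/32) / (-109/8) = 1/4
check: Δy/Fy = (27/8) / (27/2) = 1/4 ✓

α = 1/4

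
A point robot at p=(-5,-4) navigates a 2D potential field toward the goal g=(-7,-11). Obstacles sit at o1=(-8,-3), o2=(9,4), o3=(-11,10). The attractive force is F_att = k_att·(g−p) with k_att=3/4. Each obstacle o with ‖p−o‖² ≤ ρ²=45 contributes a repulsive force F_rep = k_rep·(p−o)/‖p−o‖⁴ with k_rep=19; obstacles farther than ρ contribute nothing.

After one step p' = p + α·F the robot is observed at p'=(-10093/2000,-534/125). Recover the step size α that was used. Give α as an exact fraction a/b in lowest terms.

F_att = 3/4·(g−p) = 3/4·(-2,-7) = (-1.5000,-5.2500)
o1: d²=10 ≤ ρ²=45; F_rep = 19·(3,-1)/10² = (0.5700,-0.1900)
o2: d²=260 > ρ²=45 → inactive
o3: d²=232 > ρ²=45 → inactive
F = F_att + ΣF_rep = (-0.9300,-5.4400)
Δp = p'−p = (-0.0465,-0.2720); α = Δx/Fx = (-93/2000) / (-93/100) = 1/20
check: Δy/Fy = (-34/125) / (-136/25) = 1/20 ✓

α = 1/20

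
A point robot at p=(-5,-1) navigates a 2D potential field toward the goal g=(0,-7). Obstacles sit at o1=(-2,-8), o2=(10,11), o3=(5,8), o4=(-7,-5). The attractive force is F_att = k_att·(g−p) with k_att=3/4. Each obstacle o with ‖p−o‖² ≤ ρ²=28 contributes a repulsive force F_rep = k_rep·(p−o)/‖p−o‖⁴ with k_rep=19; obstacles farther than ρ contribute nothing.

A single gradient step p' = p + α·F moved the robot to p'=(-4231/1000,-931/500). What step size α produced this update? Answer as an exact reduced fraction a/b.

α = 1/5

F_att = 3/4·(g−p) = 3/4·(5,-6) = (3.7500,-4.5000)
o1: d²=58 > ρ²=28 → inactive
o2: d²=369 > ρ²=28 → inactive
o3: d²=181 > ρ²=28 → inactive
o4: d²=20 ≤ ρ²=28; F_rep = 19·(2,4)/20² = (0.0950,0.1900)
F = F_att + ΣF_rep = (3.8450,-4.3100)
Δp = p'−p = (0.7690,-0.8620); α = Δx/Fx = (769/1000) / (769/200) = 1/5
check: Δy/Fy = (-431/500) / (-431/100) = 1/5 ✓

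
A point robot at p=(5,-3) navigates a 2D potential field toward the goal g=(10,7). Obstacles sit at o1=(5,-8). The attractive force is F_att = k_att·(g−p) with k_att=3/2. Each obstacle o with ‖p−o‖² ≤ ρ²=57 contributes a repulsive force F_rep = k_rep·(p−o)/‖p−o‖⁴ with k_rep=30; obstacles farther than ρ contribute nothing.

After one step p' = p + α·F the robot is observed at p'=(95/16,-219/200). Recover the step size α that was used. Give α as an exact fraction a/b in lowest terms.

α = 1/8

F_att = 3/2·(g−p) = 3/2·(5,10) = (7.5000,15.0000)
o1: d²=25 ≤ ρ²=57; F_rep = 30·(0,5)/25² = (0.0000,0.2400)
F = F_att + ΣF_rep = (7.5000,15.2400)
Δp = p'−p = (0.9375,1.9050); α = Δx/Fx = (15/16) / (15/2) = 1/8
check: Δy/Fy = (381/200) / (381/25) = 1/8 ✓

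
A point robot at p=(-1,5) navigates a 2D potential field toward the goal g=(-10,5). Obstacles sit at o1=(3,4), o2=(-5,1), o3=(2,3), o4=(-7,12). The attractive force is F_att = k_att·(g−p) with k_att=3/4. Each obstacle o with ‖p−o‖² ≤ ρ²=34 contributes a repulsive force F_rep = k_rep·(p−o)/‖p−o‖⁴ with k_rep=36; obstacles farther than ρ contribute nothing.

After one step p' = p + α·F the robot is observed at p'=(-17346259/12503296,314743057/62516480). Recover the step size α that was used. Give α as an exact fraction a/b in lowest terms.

F_att = 3/4·(g−p) = 3/4·(-9,0) = (-6.7500,0.0000)
o1: d²=17 ≤ ρ²=34; F_rep = 36·(-4,1)/17² = (-0.4983,0.1246)
o2: d²=32 ≤ ρ²=34; F_rep = 36·(4,4)/32² = (0.1406,0.1406)
o3: d²=13 ≤ ρ²=34; F_rep = 36·(-3,2)/13² = (-0.6391,0.4260)
o4: d²=85 > ρ²=34 → inactive
F = F_att + ΣF_rep = (-7.7467,0.6912)
Δp = p'−p = (-0.3873,0.0346); α = Δx/Fx = (-4842963/12503296) / (-24214815/3125824) = 1/20
check: Δy/Fy = (2160657/62516480) / (2160657/3125824) = 1/20 ✓

α = 1/20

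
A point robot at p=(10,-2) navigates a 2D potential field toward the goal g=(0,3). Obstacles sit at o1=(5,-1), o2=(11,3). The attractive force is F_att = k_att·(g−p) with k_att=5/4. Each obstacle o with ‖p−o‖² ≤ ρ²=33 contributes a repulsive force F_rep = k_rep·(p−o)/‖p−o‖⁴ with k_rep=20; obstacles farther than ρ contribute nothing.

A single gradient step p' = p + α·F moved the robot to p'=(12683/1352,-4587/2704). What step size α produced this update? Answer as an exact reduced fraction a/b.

α = 1/20

F_att = 5/4·(g−p) = 5/4·(-10,5) = (-12.5000,6.2500)
o1: d²=26 ≤ ρ²=33; F_rep = 20·(5,-1)/26² = (0.1479,-0.0296)
o2: d²=26 ≤ ρ²=33; F_rep = 20·(-1,-5)/26² = (-0.0296,-0.1479)
F = F_att + ΣF_rep = (-12.3817,6.0725)
Δp = p'−p = (-0.6191,0.3036); α = Δx/Fx = (-837/1352) / (-4185/338) = 1/20
check: Δy/Fy = (821/2704) / (4105/676) = 1/20 ✓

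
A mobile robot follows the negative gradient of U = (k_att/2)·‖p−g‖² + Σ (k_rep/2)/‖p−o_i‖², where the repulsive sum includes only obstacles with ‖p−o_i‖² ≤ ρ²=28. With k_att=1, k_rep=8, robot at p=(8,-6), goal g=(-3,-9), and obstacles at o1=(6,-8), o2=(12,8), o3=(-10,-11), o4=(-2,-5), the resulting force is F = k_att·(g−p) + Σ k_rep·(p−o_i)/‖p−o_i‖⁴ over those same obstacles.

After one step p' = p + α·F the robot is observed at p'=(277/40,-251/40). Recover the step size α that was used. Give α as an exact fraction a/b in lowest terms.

α = 1/10

F_att = 1·(g−p) = 1·(-11,-3) = (-11.0000,-3.0000)
o1: d²=8 ≤ ρ²=28; F_rep = 8·(2,2)/8² = (0.2500,0.2500)
o2: d²=212 > ρ²=28 → inactive
o3: d²=349 > ρ²=28 → inactive
o4: d²=101 > ρ²=28 → inactive
F = F_att + ΣF_rep = (-10.7500,-2.7500)
Δp = p'−p = (-1.0750,-0.2750); α = Δx/Fx = (-43/40) / (-43/4) = 1/10
check: Δy/Fy = (-11/40) / (-11/4) = 1/10 ✓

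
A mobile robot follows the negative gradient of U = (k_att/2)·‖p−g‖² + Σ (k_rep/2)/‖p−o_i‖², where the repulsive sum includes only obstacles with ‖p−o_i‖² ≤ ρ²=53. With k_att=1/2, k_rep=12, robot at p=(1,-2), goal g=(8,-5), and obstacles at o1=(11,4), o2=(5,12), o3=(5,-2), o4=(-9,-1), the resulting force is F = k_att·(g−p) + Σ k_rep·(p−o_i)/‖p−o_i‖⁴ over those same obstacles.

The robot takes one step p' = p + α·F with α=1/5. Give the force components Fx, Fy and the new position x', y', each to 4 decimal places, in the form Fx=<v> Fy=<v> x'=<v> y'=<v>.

F_att = 1/2·(g−p) = 1/2·(7,-3) = (3.5000,-1.5000)
o1: d²=136 > ρ²=53 → inactive
o2: d²=212 > ρ²=53 → inactive
o3: d²=16 ≤ ρ²=53; F_rep = 12·(-4,0)/16² = (-0.1875,0.0000)
o4: d²=101 > ρ²=53 → inactive
F = F_att + ΣF_rep = (3.3125,-1.5000)
p' = p + 1/5·F = (1.6625,-2.3000)

Fx=3.3125 Fy=-1.5000 x'=1.6625 y'=-2.3000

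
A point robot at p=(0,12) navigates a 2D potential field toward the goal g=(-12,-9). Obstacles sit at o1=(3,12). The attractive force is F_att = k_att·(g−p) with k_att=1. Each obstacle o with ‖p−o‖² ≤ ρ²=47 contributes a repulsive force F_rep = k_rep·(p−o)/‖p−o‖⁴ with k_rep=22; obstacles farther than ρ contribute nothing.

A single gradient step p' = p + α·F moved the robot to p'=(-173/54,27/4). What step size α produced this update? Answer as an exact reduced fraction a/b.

F_att = 1·(g−p) = 1·(-12,-21) = (-12.0000,-21.0000)
o1: d²=9 ≤ ρ²=47; F_rep = 22·(-3,0)/9² = (-0.8148,0.0000)
F = F_att + ΣF_rep = (-12.8148,-21.0000)
Δp = p'−p = (-3.2037,-5.2500); α = Δx/Fx = (-173/54) / (-346/27) = 1/4
check: Δy/Fy = (-21/4) / (-21) = 1/4 ✓

α = 1/4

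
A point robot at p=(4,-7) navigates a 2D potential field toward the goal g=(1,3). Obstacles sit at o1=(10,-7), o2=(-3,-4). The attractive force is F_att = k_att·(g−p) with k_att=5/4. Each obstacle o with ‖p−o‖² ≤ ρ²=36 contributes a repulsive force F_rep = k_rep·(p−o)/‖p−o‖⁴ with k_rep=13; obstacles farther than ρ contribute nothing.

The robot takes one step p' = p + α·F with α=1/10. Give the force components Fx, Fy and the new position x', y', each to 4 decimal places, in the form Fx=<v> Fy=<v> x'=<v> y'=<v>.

Fx=-3.8102 Fy=12.5000 x'=3.6190 y'=-5.7500

F_att = 5/4·(g−p) = 5/4·(-3,10) = (-3.7500,12.5000)
o1: d²=36 ≤ ρ²=36; F_rep = 13·(-6,0)/36² = (-0.0602,0.0000)
o2: d²=58 > ρ²=36 → inactive
F = F_att + ΣF_rep = (-3.8102,12.5000)
p' = p + 1/10·F = (3.6190,-5.7500)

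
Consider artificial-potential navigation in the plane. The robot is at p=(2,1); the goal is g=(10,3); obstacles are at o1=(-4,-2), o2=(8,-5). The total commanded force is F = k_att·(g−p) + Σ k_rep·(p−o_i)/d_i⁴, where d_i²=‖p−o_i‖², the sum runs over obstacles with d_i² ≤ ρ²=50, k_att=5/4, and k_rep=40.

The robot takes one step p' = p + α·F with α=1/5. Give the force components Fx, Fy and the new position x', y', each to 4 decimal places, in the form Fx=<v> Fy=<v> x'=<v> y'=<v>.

Fx=10.1185 Fy=2.5593 x'=4.0237 y'=1.5119

F_att = 5/4·(g−p) = 5/4·(8,2) = (10.0000,2.5000)
o1: d²=45 ≤ ρ²=50; F_rep = 40·(6,3)/45² = (0.1185,0.0593)
o2: d²=72 > ρ²=50 → inactive
F = F_att + ΣF_rep = (10.1185,2.5593)
p' = p + 1/5·F = (4.0237,1.5119)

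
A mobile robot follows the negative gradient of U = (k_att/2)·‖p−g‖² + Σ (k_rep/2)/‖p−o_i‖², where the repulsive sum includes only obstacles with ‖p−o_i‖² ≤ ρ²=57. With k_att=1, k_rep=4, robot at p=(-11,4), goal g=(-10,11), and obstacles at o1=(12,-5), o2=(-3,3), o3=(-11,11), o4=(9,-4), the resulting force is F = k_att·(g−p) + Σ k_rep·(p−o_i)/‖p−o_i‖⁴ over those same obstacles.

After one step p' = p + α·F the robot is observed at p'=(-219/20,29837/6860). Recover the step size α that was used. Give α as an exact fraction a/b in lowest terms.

α = 1/20

F_att = 1·(g−p) = 1·(1,7) = (1.0000,7.0000)
o1: d²=610 > ρ²=57 → inactive
o2: d²=65 > ρ²=57 → inactive
o3: d²=49 ≤ ρ²=57; F_rep = 4·(0,-7)/49² = (0.0000,-0.0117)
o4: d²=464 > ρ²=57 → inactive
F = F_att + ΣF_rep = (1.0000,6.9883)
Δp = p'−p = (0.0500,0.3494); α = Δx/Fx = (1/20) / (1) = 1/20
check: Δy/Fy = (2397/6860) / (2397/343) = 1/20 ✓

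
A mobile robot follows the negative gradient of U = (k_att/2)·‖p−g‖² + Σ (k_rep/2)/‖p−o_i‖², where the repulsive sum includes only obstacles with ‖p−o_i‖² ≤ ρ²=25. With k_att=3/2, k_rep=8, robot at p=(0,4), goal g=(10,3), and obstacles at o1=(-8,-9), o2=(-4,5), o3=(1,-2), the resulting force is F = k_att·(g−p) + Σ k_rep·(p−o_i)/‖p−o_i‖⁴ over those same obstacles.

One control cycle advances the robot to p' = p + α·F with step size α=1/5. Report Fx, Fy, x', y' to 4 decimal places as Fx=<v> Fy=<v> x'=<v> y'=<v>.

F_att = 3/2·(g−p) = 3/2·(10,-1) = (15.0000,-1.5000)
o1: d²=233 > ρ²=25 → inactive
o2: d²=17 ≤ ρ²=25; F_rep = 8·(4,-1)/17² = (0.1107,-0.0277)
o3: d²=37 > ρ²=25 → inactive
F = F_att + ΣF_rep = (15.1107,-1.5277)
p' = p + 1/5·F = (3.0221,3.6945)

Fx=15.1107 Fy=-1.5277 x'=3.0221 y'=3.6945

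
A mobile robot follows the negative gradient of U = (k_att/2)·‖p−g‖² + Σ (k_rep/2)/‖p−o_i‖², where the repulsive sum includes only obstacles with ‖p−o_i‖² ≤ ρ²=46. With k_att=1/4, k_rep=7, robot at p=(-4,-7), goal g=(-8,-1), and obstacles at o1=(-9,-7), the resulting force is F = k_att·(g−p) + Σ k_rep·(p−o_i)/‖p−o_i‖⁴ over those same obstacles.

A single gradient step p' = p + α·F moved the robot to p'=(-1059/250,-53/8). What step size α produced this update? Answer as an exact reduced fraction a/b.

F_att = 1/4·(g−p) = 1/4·(-4,6) = (-1.0000,1.5000)
o1: d²=25 ≤ ρ²=46; F_rep = 7·(5,0)/25² = (0.0560,0.0000)
F = F_att + ΣF_rep = (-0.9440,1.5000)
Δp = p'−p = (-0.2360,0.3750); α = Δx/Fx = (-59/250) / (-118/125) = 1/4
check: Δy/Fy = (3/8) / (3/2) = 1/4 ✓

α = 1/4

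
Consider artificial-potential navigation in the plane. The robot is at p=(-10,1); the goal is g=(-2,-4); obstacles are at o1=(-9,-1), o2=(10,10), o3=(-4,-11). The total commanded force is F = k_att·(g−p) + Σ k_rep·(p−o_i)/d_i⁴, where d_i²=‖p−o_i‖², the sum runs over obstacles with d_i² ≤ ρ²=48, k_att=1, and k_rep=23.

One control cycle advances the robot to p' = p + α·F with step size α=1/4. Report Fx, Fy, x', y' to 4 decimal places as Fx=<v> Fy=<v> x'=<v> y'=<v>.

Fx=7.0800 Fy=-3.1600 x'=-8.2300 y'=0.2100

F_att = 1·(g−p) = 1·(8,-5) = (8.0000,-5.0000)
o1: d²=5 ≤ ρ²=48; F_rep = 23·(-1,2)/5² = (-0.9200,1.8400)
o2: d²=481 > ρ²=48 → inactive
o3: d²=180 > ρ²=48 → inactive
F = F_att + ΣF_rep = (7.0800,-3.1600)
p' = p + 1/4·F = (-8.2300,0.2100)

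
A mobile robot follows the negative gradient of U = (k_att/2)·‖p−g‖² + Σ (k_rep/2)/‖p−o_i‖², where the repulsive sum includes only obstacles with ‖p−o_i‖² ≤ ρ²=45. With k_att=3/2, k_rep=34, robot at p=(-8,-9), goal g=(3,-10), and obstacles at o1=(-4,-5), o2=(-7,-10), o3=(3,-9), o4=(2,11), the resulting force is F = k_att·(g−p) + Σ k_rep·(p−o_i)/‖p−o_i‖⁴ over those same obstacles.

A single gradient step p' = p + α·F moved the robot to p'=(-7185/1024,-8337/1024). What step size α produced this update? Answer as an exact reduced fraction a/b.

F_att = 3/2·(g−p) = 3/2·(11,-1) = (16.5000,-1.5000)
o1: d²=32 ≤ ρ²=45; F_rep = 34·(-4,-4)/32² = (-0.1328,-0.1328)
o2: d²=2 ≤ ρ²=45; F_rep = 34·(-1,1)/2² = (-8.5000,8.5000)
o3: d²=121 > ρ²=45 → inactive
o4: d²=500 > ρ²=45 → inactive
F = F_att + ΣF_rep = (7.8672,6.8672)
Δp = p'−p = (0.9834,0.8584); α = Δx/Fx = (1007/1024) / (1007/128) = 1/8
check: Δy/Fy = (879/1024) / (879/128) = 1/8 ✓

α = 1/8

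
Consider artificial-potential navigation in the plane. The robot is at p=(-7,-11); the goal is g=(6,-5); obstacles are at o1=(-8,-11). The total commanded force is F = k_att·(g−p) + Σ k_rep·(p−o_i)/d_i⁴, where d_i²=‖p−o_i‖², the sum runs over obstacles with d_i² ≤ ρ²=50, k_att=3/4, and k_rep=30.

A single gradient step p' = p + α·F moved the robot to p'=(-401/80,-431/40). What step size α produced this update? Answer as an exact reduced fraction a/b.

F_att = 3/4·(g−p) = 3/4·(13,6) = (9.7500,4.5000)
o1: d²=1 ≤ ρ²=50; F_rep = 30·(1,0)/1² = (30.0000,0.0000)
F = F_att + ΣF_rep = (39.7500,4.5000)
Δp = p'−p = (1.9875,0.2250); α = Δx/Fx = (159/80) / (159/4) = 1/20
check: Δy/Fy = (9/40) / (9/2) = 1/20 ✓

α = 1/20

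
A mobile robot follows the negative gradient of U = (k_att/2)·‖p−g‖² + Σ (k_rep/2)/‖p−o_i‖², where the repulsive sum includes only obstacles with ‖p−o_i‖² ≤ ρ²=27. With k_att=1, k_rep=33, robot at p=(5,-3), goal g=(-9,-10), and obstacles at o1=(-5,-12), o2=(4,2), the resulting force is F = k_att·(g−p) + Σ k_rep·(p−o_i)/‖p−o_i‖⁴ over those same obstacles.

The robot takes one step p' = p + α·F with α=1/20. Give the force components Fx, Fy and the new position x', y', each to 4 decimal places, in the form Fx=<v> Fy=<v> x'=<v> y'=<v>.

F_att = 1·(g−p) = 1·(-14,-7) = (-14.0000,-7.0000)
o1: d²=181 > ρ²=27 → inactive
o2: d²=26 ≤ ρ²=27; F_rep = 33·(1,-5)/26² = (0.0488,-0.2441)
F = F_att + ΣF_rep = (-13.9512,-7.2441)
p' = p + 1/20·F = (4.3024,-3.3622)

Fx=-13.9512 Fy=-7.2441 x'=4.3024 y'=-3.3622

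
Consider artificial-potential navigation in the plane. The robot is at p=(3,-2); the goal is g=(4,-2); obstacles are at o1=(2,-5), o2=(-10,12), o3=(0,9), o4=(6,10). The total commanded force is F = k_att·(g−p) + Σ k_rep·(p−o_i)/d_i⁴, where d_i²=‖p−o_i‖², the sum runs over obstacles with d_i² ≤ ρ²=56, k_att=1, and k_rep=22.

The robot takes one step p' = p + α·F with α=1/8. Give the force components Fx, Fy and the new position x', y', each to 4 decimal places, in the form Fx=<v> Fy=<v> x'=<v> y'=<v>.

F_att = 1·(g−p) = 1·(1,0) = (1.0000,0.0000)
o1: d²=10 ≤ ρ²=56; F_rep = 22·(1,3)/10² = (0.2200,0.6600)
o2: d²=365 > ρ²=56 → inactive
o3: d²=130 > ρ²=56 → inactive
o4: d²=153 > ρ²=56 → inactive
F = F_att + ΣF_rep = (1.2200,0.6600)
p' = p + 1/8·F = (3.1525,-1.9175)

Fx=1.2200 Fy=0.6600 x'=3.1525 y'=-1.9175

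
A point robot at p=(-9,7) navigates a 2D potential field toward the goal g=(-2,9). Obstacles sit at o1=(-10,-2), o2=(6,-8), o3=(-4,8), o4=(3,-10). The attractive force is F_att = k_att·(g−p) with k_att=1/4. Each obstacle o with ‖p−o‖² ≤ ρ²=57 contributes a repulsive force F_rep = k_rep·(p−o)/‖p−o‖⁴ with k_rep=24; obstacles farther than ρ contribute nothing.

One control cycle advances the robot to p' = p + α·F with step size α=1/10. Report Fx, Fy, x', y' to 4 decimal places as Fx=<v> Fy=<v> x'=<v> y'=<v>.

F_att = 1/4·(g−p) = 1/4·(7,2) = (1.7500,0.5000)
o1: d²=82 > ρ²=57 → inactive
o2: d²=450 > ρ²=57 → inactive
o3: d²=26 ≤ ρ²=57; F_rep = 24·(-5,-1)/26² = (-0.1775,-0.0355)
o4: d²=433 > ρ²=57 → inactive
F = F_att + ΣF_rep = (1.5725,0.4645)
p' = p + 1/10·F = (-8.8428,7.0464)

Fx=1.5725 Fy=0.4645 x'=-8.8428 y'=7.0464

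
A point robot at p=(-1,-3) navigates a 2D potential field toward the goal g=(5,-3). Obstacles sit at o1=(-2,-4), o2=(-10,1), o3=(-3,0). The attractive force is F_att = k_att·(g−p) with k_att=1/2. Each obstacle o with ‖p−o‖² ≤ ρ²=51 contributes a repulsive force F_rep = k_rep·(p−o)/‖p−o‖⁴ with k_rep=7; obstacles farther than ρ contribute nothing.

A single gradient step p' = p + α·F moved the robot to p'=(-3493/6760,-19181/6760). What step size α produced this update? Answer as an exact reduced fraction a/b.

α = 1/10

F_att = 1/2·(g−p) = 1/2·(6,0) = (3.0000,0.0000)
o1: d²=2 ≤ ρ²=51; F_rep = 7·(1,1)/2² = (1.7500,1.7500)
o2: d²=97 > ρ²=51 → inactive
o3: d²=13 ≤ ρ²=51; F_rep = 7·(2,-3)/13² = (0.0828,-0.1243)
F = F_att + ΣF_rep = (4.8328,1.6257)
Δp = p'−p = (0.4833,0.1626); α = Δx/Fx = (3267/6760) / (3267/676) = 1/10
check: Δy/Fy = (1099/6760) / (1099/676) = 1/10 ✓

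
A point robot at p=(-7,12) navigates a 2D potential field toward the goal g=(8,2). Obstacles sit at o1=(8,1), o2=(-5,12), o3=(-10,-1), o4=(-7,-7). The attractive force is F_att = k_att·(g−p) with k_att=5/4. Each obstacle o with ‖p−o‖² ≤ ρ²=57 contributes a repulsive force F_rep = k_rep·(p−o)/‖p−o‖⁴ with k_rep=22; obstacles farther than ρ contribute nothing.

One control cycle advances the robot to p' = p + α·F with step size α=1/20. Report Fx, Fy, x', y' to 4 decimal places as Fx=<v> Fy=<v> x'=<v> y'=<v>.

Fx=16.0000 Fy=-12.5000 x'=-6.2000 y'=11.3750

F_att = 5/4·(g−p) = 5/4·(15,-10) = (18.7500,-12.5000)
o1: d²=346 > ρ²=57 → inactive
o2: d²=4 ≤ ρ²=57; F_rep = 22·(-2,0)/4² = (-2.7500,0.0000)
o3: d²=178 > ρ²=57 → inactive
o4: d²=361 > ρ²=57 → inactive
F = F_att + ΣF_rep = (16.0000,-12.5000)
p' = p + 1/20·F = (-6.2000,11.3750)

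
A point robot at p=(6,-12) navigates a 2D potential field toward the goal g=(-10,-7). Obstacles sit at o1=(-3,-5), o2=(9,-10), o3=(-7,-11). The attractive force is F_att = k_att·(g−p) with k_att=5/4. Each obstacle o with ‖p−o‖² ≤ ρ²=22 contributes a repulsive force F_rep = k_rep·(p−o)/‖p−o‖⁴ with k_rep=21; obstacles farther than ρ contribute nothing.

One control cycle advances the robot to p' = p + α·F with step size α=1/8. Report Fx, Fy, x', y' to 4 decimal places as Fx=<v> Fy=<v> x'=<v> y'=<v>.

F_att = 5/4·(g−p) = 5/4·(-16,5) = (-20.0000,6.2500)
o1: d²=130 > ρ²=22 → inactive
o2: d²=13 ≤ ρ²=22; F_rep = 21·(-3,-2)/13² = (-0.3728,-0.2485)
o3: d²=170 > ρ²=22 → inactive
F = F_att + ΣF_rep = (-20.3728,6.0015)
p' = p + 1/8·F = (3.4534,-11.2498)

Fx=-20.3728 Fy=6.0015 x'=3.4534 y'=-11.2498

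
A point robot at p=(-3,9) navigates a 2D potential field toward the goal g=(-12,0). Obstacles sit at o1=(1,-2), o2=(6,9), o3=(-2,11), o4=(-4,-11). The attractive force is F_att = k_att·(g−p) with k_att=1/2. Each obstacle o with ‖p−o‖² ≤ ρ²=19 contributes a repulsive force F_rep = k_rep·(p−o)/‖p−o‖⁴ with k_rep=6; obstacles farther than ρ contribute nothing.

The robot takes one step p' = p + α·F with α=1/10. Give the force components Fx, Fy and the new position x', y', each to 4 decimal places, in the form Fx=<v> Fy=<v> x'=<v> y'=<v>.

F_att = 1/2·(g−p) = 1/2·(-9,-9) = (-4.5000,-4.5000)
o1: d²=137 > ρ²=19 → inactive
o2: d²=81 > ρ²=19 → inactive
o3: d²=5 ≤ ρ²=19; F_rep = 6·(-1,-2)/5² = (-0.2400,-0.4800)
o4: d²=401 > ρ²=19 → inactive
F = F_att + ΣF_rep = (-4.7400,-4.9800)
p' = p + 1/10·F = (-3.4740,8.5020)

Fx=-4.7400 Fy=-4.9800 x'=-3.4740 y'=8.5020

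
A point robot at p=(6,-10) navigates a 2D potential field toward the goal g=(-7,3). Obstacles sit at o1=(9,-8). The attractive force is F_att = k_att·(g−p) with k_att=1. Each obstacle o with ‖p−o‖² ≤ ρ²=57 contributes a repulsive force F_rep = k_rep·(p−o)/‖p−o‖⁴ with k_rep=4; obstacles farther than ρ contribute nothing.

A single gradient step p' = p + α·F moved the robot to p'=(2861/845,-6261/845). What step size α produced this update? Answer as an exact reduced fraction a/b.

F_att = 1·(g−p) = 1·(-13,13) = (-13.0000,13.0000)
o1: d²=13 ≤ ρ²=57; F_rep = 4·(-3,-2)/13² = (-0.0710,-0.0473)
F = F_att + ΣF_rep = (-13.0710,12.9527)
Δp = p'−p = (-2.6142,2.5905); α = Δx/Fx = (-2209/845) / (-2209/169) = 1/5
check: Δy/Fy = (2189/845) / (2189/169) = 1/5 ✓

α = 1/5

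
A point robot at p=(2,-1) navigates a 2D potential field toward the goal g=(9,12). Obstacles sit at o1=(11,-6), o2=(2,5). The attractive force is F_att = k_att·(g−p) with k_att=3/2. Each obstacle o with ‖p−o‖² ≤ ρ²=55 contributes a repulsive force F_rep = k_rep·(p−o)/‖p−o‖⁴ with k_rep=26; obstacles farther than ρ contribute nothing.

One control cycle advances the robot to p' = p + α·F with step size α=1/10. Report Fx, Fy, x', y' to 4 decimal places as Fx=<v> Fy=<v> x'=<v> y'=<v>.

Fx=10.5000 Fy=19.3796 x'=3.0500 y'=0.9380

F_att = 3/2·(g−p) = 3/2·(7,13) = (10.5000,19.5000)
o1: d²=106 > ρ²=55 → inactive
o2: d²=36 ≤ ρ²=55; F_rep = 26·(0,-6)/36² = (0.0000,-0.1204)
F = F_att + ΣF_rep = (10.5000,19.3796)
p' = p + 1/10·F = (3.0500,0.9380)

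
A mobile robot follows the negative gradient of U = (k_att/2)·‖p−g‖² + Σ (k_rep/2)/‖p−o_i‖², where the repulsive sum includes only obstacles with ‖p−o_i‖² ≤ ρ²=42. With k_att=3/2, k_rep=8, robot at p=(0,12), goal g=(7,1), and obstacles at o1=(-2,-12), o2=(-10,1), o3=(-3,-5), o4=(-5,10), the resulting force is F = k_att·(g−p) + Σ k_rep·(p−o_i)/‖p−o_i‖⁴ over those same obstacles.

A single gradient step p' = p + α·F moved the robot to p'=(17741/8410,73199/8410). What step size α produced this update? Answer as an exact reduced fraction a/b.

α = 1/5

F_att = 3/2·(g−p) = 3/2·(7,-11) = (10.5000,-16.5000)
o1: d²=580 > ρ²=42 → inactive
o2: d²=221 > ρ²=42 → inactive
o3: d²=298 > ρ²=42 → inactive
o4: d²=29 ≤ ρ²=42; F_rep = 8·(5,2)/29² = (0.0476,0.0190)
F = F_att + ΣF_rep = (10.5476,-16.4810)
Δp = p'−p = (2.1095,-3.2962); α = Δx/Fx = (17741/8410) / (17741/1682) = 1/5
check: Δy/Fy = (-27721/8410) / (-27721/1682) = 1/5 ✓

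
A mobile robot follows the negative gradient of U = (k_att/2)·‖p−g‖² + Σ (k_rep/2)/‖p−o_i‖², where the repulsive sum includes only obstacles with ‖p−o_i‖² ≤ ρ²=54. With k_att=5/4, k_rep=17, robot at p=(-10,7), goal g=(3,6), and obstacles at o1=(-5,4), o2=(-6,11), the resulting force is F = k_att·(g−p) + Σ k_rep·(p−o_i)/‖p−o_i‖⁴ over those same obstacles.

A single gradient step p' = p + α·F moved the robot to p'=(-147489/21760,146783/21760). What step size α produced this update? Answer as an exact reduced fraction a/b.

α = 1/5

F_att = 5/4·(g−p) = 5/4·(13,-1) = (16.2500,-1.2500)
o1: d²=34 ≤ ρ²=54; F_rep = 17·(-5,3)/34² = (-0.0735,0.0441)
o2: d²=32 ≤ ρ²=54; F_rep = 17·(-4,-4)/32² = (-0.0664,-0.0664)
F = F_att + ΣF_rep = (16.1101,-1.2723)
Δp = p'−p = (3.2220,-0.2545); α = Δx/Fx = (70111/21760) / (70111/4352) = 1/5
check: Δy/Fy = (-5537/21760) / (-5537/4352) = 1/5 ✓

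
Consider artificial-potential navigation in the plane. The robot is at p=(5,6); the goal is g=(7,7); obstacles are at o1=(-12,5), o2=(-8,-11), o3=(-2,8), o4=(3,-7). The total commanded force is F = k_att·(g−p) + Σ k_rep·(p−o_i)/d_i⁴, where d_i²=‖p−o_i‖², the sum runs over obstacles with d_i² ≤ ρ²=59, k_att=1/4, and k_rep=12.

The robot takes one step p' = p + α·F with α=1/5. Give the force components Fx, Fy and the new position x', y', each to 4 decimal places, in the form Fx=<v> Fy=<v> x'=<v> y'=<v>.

F_att = 1/4·(g−p) = 1/4·(2,1) = (0.5000,0.2500)
o1: d²=290 > ρ²=59 → inactive
o2: d²=458 > ρ²=59 → inactive
o3: d²=53 ≤ ρ²=59; F_rep = 12·(7,-2)/53² = (0.0299,-0.0085)
o4: d²=173 > ρ²=59 → inactive
F = F_att + ΣF_rep = (0.5299,0.2415)
p' = p + 1/5·F = (5.1060,6.0483)

Fx=0.5299 Fy=0.2415 x'=5.1060 y'=6.0483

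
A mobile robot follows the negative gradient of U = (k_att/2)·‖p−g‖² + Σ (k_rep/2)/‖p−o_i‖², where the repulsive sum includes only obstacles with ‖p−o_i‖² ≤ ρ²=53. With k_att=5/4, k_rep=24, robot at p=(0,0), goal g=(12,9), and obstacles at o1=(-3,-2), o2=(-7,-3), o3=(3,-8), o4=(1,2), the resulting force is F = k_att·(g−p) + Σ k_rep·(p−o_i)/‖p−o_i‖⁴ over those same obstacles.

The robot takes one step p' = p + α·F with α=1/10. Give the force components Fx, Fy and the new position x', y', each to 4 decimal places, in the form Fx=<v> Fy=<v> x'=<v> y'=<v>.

Fx=14.4660 Fy=9.6140 x'=1.4466 y'=0.9614

F_att = 5/4·(g−p) = 5/4·(12,9) = (15.0000,11.2500)
o1: d²=13 ≤ ρ²=53; F_rep = 24·(3,2)/13² = (0.4260,0.2840)
o2: d²=58 > ρ²=53 → inactive
o3: d²=73 > ρ²=53 → inactive
o4: d²=5 ≤ ρ²=53; F_rep = 24·(-1,-2)/5² = (-0.9600,-1.9200)
F = F_att + ΣF_rep = (14.4660,9.6140)
p' = p + 1/10·F = (1.4466,0.9614)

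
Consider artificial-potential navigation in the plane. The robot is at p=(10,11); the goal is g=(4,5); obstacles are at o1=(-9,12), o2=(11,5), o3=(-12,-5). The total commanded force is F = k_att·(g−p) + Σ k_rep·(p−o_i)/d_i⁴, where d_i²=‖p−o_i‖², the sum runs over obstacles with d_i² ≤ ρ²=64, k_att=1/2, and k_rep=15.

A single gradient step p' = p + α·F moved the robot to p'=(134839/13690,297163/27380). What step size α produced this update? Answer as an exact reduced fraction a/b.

F_att = 1/2·(g−p) = 1/2·(-6,-6) = (-3.0000,-3.0000)
o1: d²=362 > ρ²=64 → inactive
o2: d²=37 ≤ ρ²=64; F_rep = 15·(-1,6)/37² = (-0.0110,0.0657)
o3: d²=740 > ρ²=64 → inactive
F = F_att + ΣF_rep = (-3.0110,-2.9343)
Δp = p'−p = (-0.1505,-0.1467); α = Δx/Fx = (-2061/13690) / (-4122/1369) = 1/20
check: Δy/Fy = (-4017/27380) / (-4017/1369) = 1/20 ✓

α = 1/20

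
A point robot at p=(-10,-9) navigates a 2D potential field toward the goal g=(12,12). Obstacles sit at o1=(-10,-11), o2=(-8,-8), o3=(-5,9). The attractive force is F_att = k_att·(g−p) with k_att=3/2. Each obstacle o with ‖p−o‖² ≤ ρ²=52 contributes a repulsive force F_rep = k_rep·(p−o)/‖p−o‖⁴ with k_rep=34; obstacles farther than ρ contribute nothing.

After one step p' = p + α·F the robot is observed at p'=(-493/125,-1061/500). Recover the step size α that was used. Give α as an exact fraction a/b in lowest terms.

α = 1/5

F_att = 3/2·(g−p) = 3/2·(22,21) = (33.0000,31.5000)
o1: d²=4 ≤ ρ²=52; F_rep = 34·(0,2)/4² = (0.0000,4.2500)
o2: d²=5 ≤ ρ²=52; F_rep = 34·(-2,-1)/5² = (-2.7200,-1.3600)
o3: d²=349 > ρ²=52 → inactive
F = F_att + ΣF_rep = (30.2800,34.3900)
Δp = p'−p = (6.0560,6.8780); α = Δx/Fx = (757/125) / (757/25) = 1/5
check: Δy/Fy = (3439/500) / (3439/100) = 1/5 ✓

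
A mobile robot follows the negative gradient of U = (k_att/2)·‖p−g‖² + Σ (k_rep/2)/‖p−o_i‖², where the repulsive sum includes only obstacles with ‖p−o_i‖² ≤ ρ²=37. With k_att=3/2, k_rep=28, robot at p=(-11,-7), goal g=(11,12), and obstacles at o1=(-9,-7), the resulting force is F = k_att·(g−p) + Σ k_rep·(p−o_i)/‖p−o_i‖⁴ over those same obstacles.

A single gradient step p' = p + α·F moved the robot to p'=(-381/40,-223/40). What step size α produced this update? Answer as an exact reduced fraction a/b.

F_att = 3/2·(g−p) = 3/2·(22,19) = (33.0000,28.5000)
o1: d²=4 ≤ ρ²=37; F_rep = 28·(-2,0)/4² = (-3.5000,0.0000)
F = F_att + ΣF_rep = (29.5000,28.5000)
Δp = p'−p = (1.4750,1.4250); α = Δx/Fx = (59/40) / (59/2) = 1/20
check: Δy/Fy = (57/40) / (57/2) = 1/20 ✓

α = 1/20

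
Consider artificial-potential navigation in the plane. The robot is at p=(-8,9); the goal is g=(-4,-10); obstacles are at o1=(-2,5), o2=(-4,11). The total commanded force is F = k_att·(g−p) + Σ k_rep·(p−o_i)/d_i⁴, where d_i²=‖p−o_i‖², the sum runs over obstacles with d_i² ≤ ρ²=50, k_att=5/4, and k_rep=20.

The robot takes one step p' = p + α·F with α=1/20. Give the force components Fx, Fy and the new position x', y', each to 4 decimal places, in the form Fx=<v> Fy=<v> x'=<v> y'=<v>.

F_att = 5/4·(g−p) = 5/4·(4,-19) = (5.0000,-23.7500)
o1: d²=52 > ρ²=50 → inactive
o2: d²=20 ≤ ρ²=50; F_rep = 20·(-4,-2)/20² = (-0.2000,-0.1000)
F = F_att + ΣF_rep = (4.8000,-23.8500)
p' = p + 1/20·F = (-7.7600,7.8075)

Fx=4.8000 Fy=-23.8500 x'=-7.7600 y'=7.8075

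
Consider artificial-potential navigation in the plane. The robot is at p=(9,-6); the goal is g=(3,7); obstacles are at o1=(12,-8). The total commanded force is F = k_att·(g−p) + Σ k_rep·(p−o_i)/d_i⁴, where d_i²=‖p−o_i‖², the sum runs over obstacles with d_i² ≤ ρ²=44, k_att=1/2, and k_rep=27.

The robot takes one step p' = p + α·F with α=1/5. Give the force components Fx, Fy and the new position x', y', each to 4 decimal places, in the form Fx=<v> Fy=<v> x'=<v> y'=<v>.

Fx=-3.4793 Fy=6.8195 x'=8.3041 y'=-4.6361

F_att = 1/2·(g−p) = 1/2·(-6,13) = (-3.0000,6.5000)
o1: d²=13 ≤ ρ²=44; F_rep = 27·(-3,2)/13² = (-0.4793,0.3195)
F = F_att + ΣF_rep = (-3.4793,6.8195)
p' = p + 1/5·F = (8.3041,-4.6361)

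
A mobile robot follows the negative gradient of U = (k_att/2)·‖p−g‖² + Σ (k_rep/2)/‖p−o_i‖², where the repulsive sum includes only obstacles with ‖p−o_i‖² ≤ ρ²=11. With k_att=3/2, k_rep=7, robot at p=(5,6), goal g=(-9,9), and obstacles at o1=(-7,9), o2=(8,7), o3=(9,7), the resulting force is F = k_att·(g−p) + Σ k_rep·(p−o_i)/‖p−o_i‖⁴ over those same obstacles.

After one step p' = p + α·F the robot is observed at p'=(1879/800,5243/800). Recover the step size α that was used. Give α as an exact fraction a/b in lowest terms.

α = 1/8

F_att = 3/2·(g−p) = 3/2·(-14,3) = (-21.0000,4.5000)
o1: d²=153 > ρ²=11 → inactive
o2: d²=10 ≤ ρ²=11; F_rep = 7·(-3,-1)/10² = (-0.2100,-0.0700)
o3: d²=17 > ρ²=11 → inactive
F = F_att + ΣF_rep = (-21.2100,4.4300)
Δp = p'−p = (-2.6513,0.5537); α = Δx/Fx = (-2121/800) / (-2121/100) = 1/8
check: Δy/Fy = (443/800) / (443/100) = 1/8 ✓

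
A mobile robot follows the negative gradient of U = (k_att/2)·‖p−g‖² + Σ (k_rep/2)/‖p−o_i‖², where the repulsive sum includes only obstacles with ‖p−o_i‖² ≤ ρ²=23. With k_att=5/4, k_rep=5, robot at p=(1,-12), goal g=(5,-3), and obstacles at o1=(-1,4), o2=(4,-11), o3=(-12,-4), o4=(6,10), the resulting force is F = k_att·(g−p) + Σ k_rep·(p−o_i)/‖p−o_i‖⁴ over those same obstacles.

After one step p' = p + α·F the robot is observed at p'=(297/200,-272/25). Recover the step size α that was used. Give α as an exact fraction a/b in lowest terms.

α = 1/10

F_att = 5/4·(g−p) = 5/4·(4,9) = (5.0000,11.2500)
o1: d²=260 > ρ²=23 → inactive
o2: d²=10 ≤ ρ²=23; F_rep = 5·(-3,-1)/10² = (-0.1500,-0.0500)
o3: d²=233 > ρ²=23 → inactive
o4: d²=509 > ρ²=23 → inactive
F = F_att + ΣF_rep = (4.8500,11.2000)
Δp = p'−p = (0.4850,1.1200); α = Δx/Fx = (97/200) / (97/20) = 1/10
check: Δy/Fy = (28/25) / (56/5) = 1/10 ✓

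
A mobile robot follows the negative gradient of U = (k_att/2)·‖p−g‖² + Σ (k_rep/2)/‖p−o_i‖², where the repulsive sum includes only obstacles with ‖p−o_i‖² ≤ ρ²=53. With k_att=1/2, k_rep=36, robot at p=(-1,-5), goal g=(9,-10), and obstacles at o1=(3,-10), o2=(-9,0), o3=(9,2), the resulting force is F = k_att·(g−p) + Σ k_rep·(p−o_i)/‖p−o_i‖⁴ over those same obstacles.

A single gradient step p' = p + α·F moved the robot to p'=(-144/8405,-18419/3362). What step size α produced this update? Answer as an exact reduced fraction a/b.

F_att = 1/2·(g−p) = 1/2·(10,-5) = (5.0000,-2.5000)
o1: d²=41 ≤ ρ²=53; F_rep = 36·(-4,5)/41² = (-0.0857,0.1071)
o2: d²=89 > ρ²=53 → inactive
o3: d²=149 > ρ²=53 → inactive
F = F_att + ΣF_rep = (4.9143,-2.3929)
Δp = p'−p = (0.9829,-0.4786); α = Δx/Fx = (8261/8405) / (8261/1681) = 1/5
check: Δy/Fy = (-1609/3362) / (-8045/3362) = 1/5 ✓

α = 1/5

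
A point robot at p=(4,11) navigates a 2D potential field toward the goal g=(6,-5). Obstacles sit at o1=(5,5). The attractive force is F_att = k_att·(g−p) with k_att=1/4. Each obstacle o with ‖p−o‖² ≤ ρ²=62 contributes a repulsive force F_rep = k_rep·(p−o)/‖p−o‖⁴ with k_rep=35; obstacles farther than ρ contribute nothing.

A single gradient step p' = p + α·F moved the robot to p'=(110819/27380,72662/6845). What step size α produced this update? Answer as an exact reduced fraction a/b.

α = 1/10

F_att = 1/4·(g−p) = 1/4·(2,-16) = (0.5000,-4.0000)
o1: d²=37 ≤ ρ²=62; F_rep = 35·(-1,6)/37² = (-0.0256,0.1534)
F = F_att + ΣF_rep = (0.4744,-3.8466)
Δp = p'−p = (0.0474,-0.3847); α = Δx/Fx = (1299/27380) / (1299/2738) = 1/10
check: Δy/Fy = (-2633/6845) / (-5266/1369) = 1/10 ✓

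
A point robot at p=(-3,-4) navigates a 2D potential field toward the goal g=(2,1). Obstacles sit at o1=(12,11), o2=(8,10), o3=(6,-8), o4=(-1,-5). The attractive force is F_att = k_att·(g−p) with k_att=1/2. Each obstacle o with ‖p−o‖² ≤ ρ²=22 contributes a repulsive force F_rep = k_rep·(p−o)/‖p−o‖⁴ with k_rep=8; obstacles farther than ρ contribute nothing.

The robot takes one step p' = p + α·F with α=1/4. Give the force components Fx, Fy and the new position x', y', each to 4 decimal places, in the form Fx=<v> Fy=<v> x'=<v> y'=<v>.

Fx=1.8600 Fy=2.8200 x'=-2.5350 y'=-3.2950

F_att = 1/2·(g−p) = 1/2·(5,5) = (2.5000,2.5000)
o1: d²=450 > ρ²=22 → inactive
o2: d²=317 > ρ²=22 → inactive
o3: d²=97 > ρ²=22 → inactive
o4: d²=5 ≤ ρ²=22; F_rep = 8·(-2,1)/5² = (-0.6400,0.3200)
F = F_att + ΣF_rep = (1.8600,2.8200)
p' = p + 1/4·F = (-2.5350,-3.2950)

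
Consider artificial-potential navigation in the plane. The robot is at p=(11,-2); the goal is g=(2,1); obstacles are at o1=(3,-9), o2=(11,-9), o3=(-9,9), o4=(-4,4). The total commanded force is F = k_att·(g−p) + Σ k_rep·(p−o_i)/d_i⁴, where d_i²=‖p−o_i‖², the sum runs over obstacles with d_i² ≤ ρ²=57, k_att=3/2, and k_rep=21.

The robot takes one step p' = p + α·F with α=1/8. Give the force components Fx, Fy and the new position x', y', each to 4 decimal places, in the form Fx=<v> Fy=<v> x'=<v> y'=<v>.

F_att = 3/2·(g−p) = 3/2·(-9,3) = (-13.5000,4.5000)
o1: d²=113 > ρ²=57 → inactive
o2: d²=49 ≤ ρ²=57; F_rep = 21·(0,7)/49² = (0.0000,0.0612)
o3: d²=521 > ρ²=57 → inactive
o4: d²=261 > ρ²=57 → inactive
F = F_att + ΣF_rep = (-13.5000,4.5612)
p' = p + 1/8·F = (9.3125,-1.4298)

Fx=-13.5000 Fy=4.5612 x'=9.3125 y'=-1.4298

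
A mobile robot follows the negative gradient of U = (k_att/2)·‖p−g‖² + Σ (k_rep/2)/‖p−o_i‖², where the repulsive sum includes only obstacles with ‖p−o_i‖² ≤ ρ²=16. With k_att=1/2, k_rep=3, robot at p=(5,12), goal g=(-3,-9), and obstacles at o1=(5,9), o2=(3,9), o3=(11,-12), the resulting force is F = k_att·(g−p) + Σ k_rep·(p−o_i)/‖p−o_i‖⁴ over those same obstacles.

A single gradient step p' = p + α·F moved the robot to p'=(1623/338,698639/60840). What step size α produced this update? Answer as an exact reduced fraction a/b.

α = 1/20

F_att = 1/2·(g−p) = 1/2·(-8,-21) = (-4.0000,-10.5000)
o1: d²=9 ≤ ρ²=16; F_rep = 3·(0,3)/9² = (0.0000,0.1111)
o2: d²=13 ≤ ρ²=16; F_rep = 3·(2,3)/13² = (0.0355,0.0533)
o3: d²=612 > ρ²=16 → inactive
F = F_att + ΣF_rep = (-3.9645,-10.3356)
Δp = p'−p = (-0.1982,-0.5168); α = Δx/Fx = (-67/338) / (-670/169) = 1/20
check: Δy/Fy = (-31441/60840) / (-31441/3042) = 1/20 ✓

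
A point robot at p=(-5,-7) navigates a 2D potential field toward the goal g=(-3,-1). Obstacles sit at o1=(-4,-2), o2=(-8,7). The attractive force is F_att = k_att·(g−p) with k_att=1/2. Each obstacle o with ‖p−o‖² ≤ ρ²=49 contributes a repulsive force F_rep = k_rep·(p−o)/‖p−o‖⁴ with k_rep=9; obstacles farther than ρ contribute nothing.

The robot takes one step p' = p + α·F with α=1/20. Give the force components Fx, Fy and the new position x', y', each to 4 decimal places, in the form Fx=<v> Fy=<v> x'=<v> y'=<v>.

Fx=0.9867 Fy=2.9334 x'=-4.9507 y'=-6.8533

F_att = 1/2·(g−p) = 1/2·(2,6) = (1.0000,3.0000)
o1: d²=26 ≤ ρ²=49; F_rep = 9·(-1,-5)/26² = (-0.0133,-0.0666)
o2: d²=205 > ρ²=49 → inactive
F = F_att + ΣF_rep = (0.9867,2.9334)
p' = p + 1/20·F = (-4.9507,-6.8533)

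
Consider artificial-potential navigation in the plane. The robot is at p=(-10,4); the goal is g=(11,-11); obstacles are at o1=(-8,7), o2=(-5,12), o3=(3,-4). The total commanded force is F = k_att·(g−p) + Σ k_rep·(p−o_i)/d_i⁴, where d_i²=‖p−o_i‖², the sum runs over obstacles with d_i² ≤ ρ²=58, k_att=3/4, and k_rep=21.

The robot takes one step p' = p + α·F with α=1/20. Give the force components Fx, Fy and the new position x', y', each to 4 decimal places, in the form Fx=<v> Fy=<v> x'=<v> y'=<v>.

Fx=15.5015 Fy=-11.6228 x'=-9.2249 y'=3.4189

F_att = 3/4·(g−p) = 3/4·(21,-15) = (15.7500,-11.2500)
o1: d²=13 ≤ ρ²=58; F_rep = 21·(-2,-3)/13² = (-0.2485,-0.3728)
o2: d²=89 > ρ²=58 → inactive
o3: d²=233 > ρ²=58 → inactive
F = F_att + ΣF_rep = (15.5015,-11.6228)
p' = p + 1/20·F = (-9.2249,3.4189)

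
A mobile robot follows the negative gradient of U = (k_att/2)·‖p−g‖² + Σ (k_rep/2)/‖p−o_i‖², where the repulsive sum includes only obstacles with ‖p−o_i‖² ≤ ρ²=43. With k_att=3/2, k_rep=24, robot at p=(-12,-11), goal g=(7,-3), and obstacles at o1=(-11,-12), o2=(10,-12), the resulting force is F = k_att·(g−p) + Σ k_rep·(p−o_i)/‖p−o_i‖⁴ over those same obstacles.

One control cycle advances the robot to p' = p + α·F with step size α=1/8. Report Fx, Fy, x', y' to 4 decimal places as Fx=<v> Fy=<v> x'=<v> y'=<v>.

F_att = 3/2·(g−p) = 3/2·(19,8) = (28.5000,12.0000)
o1: d²=2 ≤ ρ²=43; F_rep = 24·(-1,1)/2² = (-6.0000,6.0000)
o2: d²=485 > ρ²=43 → inactive
F = F_att + ΣF_rep = (22.5000,18.0000)
p' = p + 1/8·F = (-9.1875,-8.7500)

Fx=22.5000 Fy=18.0000 x'=-9.1875 y'=-8.7500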